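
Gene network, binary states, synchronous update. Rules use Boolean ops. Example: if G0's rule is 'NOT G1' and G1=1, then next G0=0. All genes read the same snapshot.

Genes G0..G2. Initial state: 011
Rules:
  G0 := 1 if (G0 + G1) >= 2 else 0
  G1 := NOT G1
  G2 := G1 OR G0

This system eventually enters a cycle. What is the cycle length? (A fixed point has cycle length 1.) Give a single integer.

Step 0: 011
Step 1: G0=(0+1>=2)=0 G1=NOT G1=NOT 1=0 G2=G1|G0=1|0=1 -> 001
Step 2: G0=(0+0>=2)=0 G1=NOT G1=NOT 0=1 G2=G1|G0=0|0=0 -> 010
Step 3: G0=(0+1>=2)=0 G1=NOT G1=NOT 1=0 G2=G1|G0=1|0=1 -> 001
State from step 3 equals state from step 1 -> cycle length 2

Answer: 2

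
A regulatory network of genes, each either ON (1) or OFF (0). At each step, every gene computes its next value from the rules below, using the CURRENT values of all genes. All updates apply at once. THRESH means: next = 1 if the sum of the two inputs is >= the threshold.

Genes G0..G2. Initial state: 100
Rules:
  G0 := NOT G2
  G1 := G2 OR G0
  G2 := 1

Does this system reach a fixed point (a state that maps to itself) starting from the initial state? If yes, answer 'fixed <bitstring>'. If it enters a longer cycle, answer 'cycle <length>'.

Step 0: 100
Step 1: G0=NOT G2=NOT 0=1 G1=G2|G0=0|1=1 G2=1(const) -> 111
Step 2: G0=NOT G2=NOT 1=0 G1=G2|G0=1|1=1 G2=1(const) -> 011
Step 3: G0=NOT G2=NOT 1=0 G1=G2|G0=1|0=1 G2=1(const) -> 011
Fixed point reached at step 2: 011

Answer: fixed 011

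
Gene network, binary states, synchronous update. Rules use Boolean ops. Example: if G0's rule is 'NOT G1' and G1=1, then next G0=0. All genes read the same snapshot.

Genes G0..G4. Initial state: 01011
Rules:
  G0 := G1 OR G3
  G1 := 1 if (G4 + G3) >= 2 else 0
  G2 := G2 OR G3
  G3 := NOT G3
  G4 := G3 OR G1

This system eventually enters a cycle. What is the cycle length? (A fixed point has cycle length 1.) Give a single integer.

Step 0: 01011
Step 1: G0=G1|G3=1|1=1 G1=(1+1>=2)=1 G2=G2|G3=0|1=1 G3=NOT G3=NOT 1=0 G4=G3|G1=1|1=1 -> 11101
Step 2: G0=G1|G3=1|0=1 G1=(1+0>=2)=0 G2=G2|G3=1|0=1 G3=NOT G3=NOT 0=1 G4=G3|G1=0|1=1 -> 10111
Step 3: G0=G1|G3=0|1=1 G1=(1+1>=2)=1 G2=G2|G3=1|1=1 G3=NOT G3=NOT 1=0 G4=G3|G1=1|0=1 -> 11101
State from step 3 equals state from step 1 -> cycle length 2

Answer: 2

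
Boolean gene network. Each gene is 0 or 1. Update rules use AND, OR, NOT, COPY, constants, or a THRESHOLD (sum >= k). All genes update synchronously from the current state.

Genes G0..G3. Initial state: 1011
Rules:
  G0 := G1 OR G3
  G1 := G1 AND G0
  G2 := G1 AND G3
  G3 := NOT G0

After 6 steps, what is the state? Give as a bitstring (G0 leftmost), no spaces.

Step 1: G0=G1|G3=0|1=1 G1=G1&G0=0&1=0 G2=G1&G3=0&1=0 G3=NOT G0=NOT 1=0 -> 1000
Step 2: G0=G1|G3=0|0=0 G1=G1&G0=0&1=0 G2=G1&G3=0&0=0 G3=NOT G0=NOT 1=0 -> 0000
Step 3: G0=G1|G3=0|0=0 G1=G1&G0=0&0=0 G2=G1&G3=0&0=0 G3=NOT G0=NOT 0=1 -> 0001
Step 4: G0=G1|G3=0|1=1 G1=G1&G0=0&0=0 G2=G1&G3=0&1=0 G3=NOT G0=NOT 0=1 -> 1001
Step 5: G0=G1|G3=0|1=1 G1=G1&G0=0&1=0 G2=G1&G3=0&1=0 G3=NOT G0=NOT 1=0 -> 1000
Step 6: G0=G1|G3=0|0=0 G1=G1&G0=0&1=0 G2=G1&G3=0&0=0 G3=NOT G0=NOT 1=0 -> 0000

0000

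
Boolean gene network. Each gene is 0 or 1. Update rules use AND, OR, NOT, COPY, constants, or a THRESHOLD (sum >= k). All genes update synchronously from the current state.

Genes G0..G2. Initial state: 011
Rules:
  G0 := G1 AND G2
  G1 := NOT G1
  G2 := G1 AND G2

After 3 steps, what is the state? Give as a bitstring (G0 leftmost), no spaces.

Step 1: G0=G1&G2=1&1=1 G1=NOT G1=NOT 1=0 G2=G1&G2=1&1=1 -> 101
Step 2: G0=G1&G2=0&1=0 G1=NOT G1=NOT 0=1 G2=G1&G2=0&1=0 -> 010
Step 3: G0=G1&G2=1&0=0 G1=NOT G1=NOT 1=0 G2=G1&G2=1&0=0 -> 000

000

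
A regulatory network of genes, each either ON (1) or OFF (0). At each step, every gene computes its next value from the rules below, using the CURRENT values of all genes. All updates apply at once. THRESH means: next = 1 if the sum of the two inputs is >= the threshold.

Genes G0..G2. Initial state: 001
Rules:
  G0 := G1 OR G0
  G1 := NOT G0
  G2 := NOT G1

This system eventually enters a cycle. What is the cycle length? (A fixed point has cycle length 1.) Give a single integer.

Answer: 1

Derivation:
Step 0: 001
Step 1: G0=G1|G0=0|0=0 G1=NOT G0=NOT 0=1 G2=NOT G1=NOT 0=1 -> 011
Step 2: G0=G1|G0=1|0=1 G1=NOT G0=NOT 0=1 G2=NOT G1=NOT 1=0 -> 110
Step 3: G0=G1|G0=1|1=1 G1=NOT G0=NOT 1=0 G2=NOT G1=NOT 1=0 -> 100
Step 4: G0=G1|G0=0|1=1 G1=NOT G0=NOT 1=0 G2=NOT G1=NOT 0=1 -> 101
Step 5: G0=G1|G0=0|1=1 G1=NOT G0=NOT 1=0 G2=NOT G1=NOT 0=1 -> 101
State from step 5 equals state from step 4 -> cycle length 1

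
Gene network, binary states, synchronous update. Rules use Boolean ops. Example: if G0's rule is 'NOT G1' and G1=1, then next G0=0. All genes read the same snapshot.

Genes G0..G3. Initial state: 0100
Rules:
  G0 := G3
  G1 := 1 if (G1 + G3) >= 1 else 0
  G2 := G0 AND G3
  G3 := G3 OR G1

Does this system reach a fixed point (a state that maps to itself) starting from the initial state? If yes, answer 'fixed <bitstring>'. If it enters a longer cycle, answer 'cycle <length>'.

Step 0: 0100
Step 1: G0=G3=0 G1=(1+0>=1)=1 G2=G0&G3=0&0=0 G3=G3|G1=0|1=1 -> 0101
Step 2: G0=G3=1 G1=(1+1>=1)=1 G2=G0&G3=0&1=0 G3=G3|G1=1|1=1 -> 1101
Step 3: G0=G3=1 G1=(1+1>=1)=1 G2=G0&G3=1&1=1 G3=G3|G1=1|1=1 -> 1111
Step 4: G0=G3=1 G1=(1+1>=1)=1 G2=G0&G3=1&1=1 G3=G3|G1=1|1=1 -> 1111
Fixed point reached at step 3: 1111

Answer: fixed 1111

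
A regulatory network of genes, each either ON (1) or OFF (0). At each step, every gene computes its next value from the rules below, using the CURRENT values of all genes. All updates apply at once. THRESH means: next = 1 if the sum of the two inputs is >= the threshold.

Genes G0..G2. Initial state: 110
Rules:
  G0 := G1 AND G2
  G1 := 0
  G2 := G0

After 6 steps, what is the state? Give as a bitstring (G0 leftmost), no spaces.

Step 1: G0=G1&G2=1&0=0 G1=0(const) G2=G0=1 -> 001
Step 2: G0=G1&G2=0&1=0 G1=0(const) G2=G0=0 -> 000
Step 3: G0=G1&G2=0&0=0 G1=0(const) G2=G0=0 -> 000
Step 4: G0=G1&G2=0&0=0 G1=0(const) G2=G0=0 -> 000
Step 5: G0=G1&G2=0&0=0 G1=0(const) G2=G0=0 -> 000
Step 6: G0=G1&G2=0&0=0 G1=0(const) G2=G0=0 -> 000

000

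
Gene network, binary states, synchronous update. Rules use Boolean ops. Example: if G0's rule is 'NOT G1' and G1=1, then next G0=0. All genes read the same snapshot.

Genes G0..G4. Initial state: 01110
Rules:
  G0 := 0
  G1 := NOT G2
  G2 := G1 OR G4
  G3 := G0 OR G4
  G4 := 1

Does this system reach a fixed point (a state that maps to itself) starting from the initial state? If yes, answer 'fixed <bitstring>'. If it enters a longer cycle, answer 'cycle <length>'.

Step 0: 01110
Step 1: G0=0(const) G1=NOT G2=NOT 1=0 G2=G1|G4=1|0=1 G3=G0|G4=0|0=0 G4=1(const) -> 00101
Step 2: G0=0(const) G1=NOT G2=NOT 1=0 G2=G1|G4=0|1=1 G3=G0|G4=0|1=1 G4=1(const) -> 00111
Step 3: G0=0(const) G1=NOT G2=NOT 1=0 G2=G1|G4=0|1=1 G3=G0|G4=0|1=1 G4=1(const) -> 00111
Fixed point reached at step 2: 00111

Answer: fixed 00111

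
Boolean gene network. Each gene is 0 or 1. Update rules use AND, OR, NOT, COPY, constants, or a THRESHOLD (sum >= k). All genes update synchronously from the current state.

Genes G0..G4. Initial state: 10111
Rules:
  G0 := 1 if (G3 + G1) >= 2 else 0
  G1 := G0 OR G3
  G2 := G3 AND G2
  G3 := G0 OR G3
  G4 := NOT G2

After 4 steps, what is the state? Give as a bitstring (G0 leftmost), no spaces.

Step 1: G0=(1+0>=2)=0 G1=G0|G3=1|1=1 G2=G3&G2=1&1=1 G3=G0|G3=1|1=1 G4=NOT G2=NOT 1=0 -> 01110
Step 2: G0=(1+1>=2)=1 G1=G0|G3=0|1=1 G2=G3&G2=1&1=1 G3=G0|G3=0|1=1 G4=NOT G2=NOT 1=0 -> 11110
Step 3: G0=(1+1>=2)=1 G1=G0|G3=1|1=1 G2=G3&G2=1&1=1 G3=G0|G3=1|1=1 G4=NOT G2=NOT 1=0 -> 11110
Step 4: G0=(1+1>=2)=1 G1=G0|G3=1|1=1 G2=G3&G2=1&1=1 G3=G0|G3=1|1=1 G4=NOT G2=NOT 1=0 -> 11110

11110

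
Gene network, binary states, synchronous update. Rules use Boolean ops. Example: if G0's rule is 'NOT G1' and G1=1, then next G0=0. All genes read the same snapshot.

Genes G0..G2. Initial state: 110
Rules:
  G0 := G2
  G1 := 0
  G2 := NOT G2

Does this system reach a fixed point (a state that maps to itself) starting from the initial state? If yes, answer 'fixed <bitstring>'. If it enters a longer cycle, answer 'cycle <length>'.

Step 0: 110
Step 1: G0=G2=0 G1=0(const) G2=NOT G2=NOT 0=1 -> 001
Step 2: G0=G2=1 G1=0(const) G2=NOT G2=NOT 1=0 -> 100
Step 3: G0=G2=0 G1=0(const) G2=NOT G2=NOT 0=1 -> 001
Cycle of length 2 starting at step 1 -> no fixed point

Answer: cycle 2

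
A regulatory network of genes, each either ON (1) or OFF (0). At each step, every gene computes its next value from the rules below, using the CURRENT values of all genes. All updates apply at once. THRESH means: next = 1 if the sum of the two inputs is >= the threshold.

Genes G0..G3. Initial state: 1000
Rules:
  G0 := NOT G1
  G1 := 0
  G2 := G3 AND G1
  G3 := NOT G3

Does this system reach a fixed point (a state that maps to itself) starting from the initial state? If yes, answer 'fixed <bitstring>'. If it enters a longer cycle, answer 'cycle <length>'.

Step 0: 1000
Step 1: G0=NOT G1=NOT 0=1 G1=0(const) G2=G3&G1=0&0=0 G3=NOT G3=NOT 0=1 -> 1001
Step 2: G0=NOT G1=NOT 0=1 G1=0(const) G2=G3&G1=1&0=0 G3=NOT G3=NOT 1=0 -> 1000
Cycle of length 2 starting at step 0 -> no fixed point

Answer: cycle 2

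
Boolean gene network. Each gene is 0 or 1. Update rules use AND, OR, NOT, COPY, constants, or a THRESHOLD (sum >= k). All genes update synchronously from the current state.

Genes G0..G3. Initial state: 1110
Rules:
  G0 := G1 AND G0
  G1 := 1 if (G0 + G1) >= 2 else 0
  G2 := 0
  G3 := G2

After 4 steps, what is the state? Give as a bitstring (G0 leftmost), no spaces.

Step 1: G0=G1&G0=1&1=1 G1=(1+1>=2)=1 G2=0(const) G3=G2=1 -> 1101
Step 2: G0=G1&G0=1&1=1 G1=(1+1>=2)=1 G2=0(const) G3=G2=0 -> 1100
Step 3: G0=G1&G0=1&1=1 G1=(1+1>=2)=1 G2=0(const) G3=G2=0 -> 1100
Step 4: G0=G1&G0=1&1=1 G1=(1+1>=2)=1 G2=0(const) G3=G2=0 -> 1100

1100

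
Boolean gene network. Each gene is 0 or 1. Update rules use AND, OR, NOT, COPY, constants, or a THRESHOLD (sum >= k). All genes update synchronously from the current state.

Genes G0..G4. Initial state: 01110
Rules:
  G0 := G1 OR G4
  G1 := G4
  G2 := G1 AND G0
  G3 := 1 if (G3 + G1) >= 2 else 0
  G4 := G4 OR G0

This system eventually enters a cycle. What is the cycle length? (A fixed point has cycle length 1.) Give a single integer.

Answer: 1

Derivation:
Step 0: 01110
Step 1: G0=G1|G4=1|0=1 G1=G4=0 G2=G1&G0=1&0=0 G3=(1+1>=2)=1 G4=G4|G0=0|0=0 -> 10010
Step 2: G0=G1|G4=0|0=0 G1=G4=0 G2=G1&G0=0&1=0 G3=(1+0>=2)=0 G4=G4|G0=0|1=1 -> 00001
Step 3: G0=G1|G4=0|1=1 G1=G4=1 G2=G1&G0=0&0=0 G3=(0+0>=2)=0 G4=G4|G0=1|0=1 -> 11001
Step 4: G0=G1|G4=1|1=1 G1=G4=1 G2=G1&G0=1&1=1 G3=(0+1>=2)=0 G4=G4|G0=1|1=1 -> 11101
Step 5: G0=G1|G4=1|1=1 G1=G4=1 G2=G1&G0=1&1=1 G3=(0+1>=2)=0 G4=G4|G0=1|1=1 -> 11101
State from step 5 equals state from step 4 -> cycle length 1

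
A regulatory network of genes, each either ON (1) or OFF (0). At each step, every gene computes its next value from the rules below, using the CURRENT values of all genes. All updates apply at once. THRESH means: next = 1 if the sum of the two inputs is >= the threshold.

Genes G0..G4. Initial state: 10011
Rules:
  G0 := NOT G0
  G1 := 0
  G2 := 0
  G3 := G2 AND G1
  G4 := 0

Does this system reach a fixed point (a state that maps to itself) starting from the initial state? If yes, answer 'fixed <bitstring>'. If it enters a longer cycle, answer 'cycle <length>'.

Step 0: 10011
Step 1: G0=NOT G0=NOT 1=0 G1=0(const) G2=0(const) G3=G2&G1=0&0=0 G4=0(const) -> 00000
Step 2: G0=NOT G0=NOT 0=1 G1=0(const) G2=0(const) G3=G2&G1=0&0=0 G4=0(const) -> 10000
Step 3: G0=NOT G0=NOT 1=0 G1=0(const) G2=0(const) G3=G2&G1=0&0=0 G4=0(const) -> 00000
Cycle of length 2 starting at step 1 -> no fixed point

Answer: cycle 2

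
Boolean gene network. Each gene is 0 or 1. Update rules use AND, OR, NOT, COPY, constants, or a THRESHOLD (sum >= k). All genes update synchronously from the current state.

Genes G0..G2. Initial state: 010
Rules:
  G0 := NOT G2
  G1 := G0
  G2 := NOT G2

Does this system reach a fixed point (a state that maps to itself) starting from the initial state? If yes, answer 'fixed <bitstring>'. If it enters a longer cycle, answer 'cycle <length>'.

Step 0: 010
Step 1: G0=NOT G2=NOT 0=1 G1=G0=0 G2=NOT G2=NOT 0=1 -> 101
Step 2: G0=NOT G2=NOT 1=0 G1=G0=1 G2=NOT G2=NOT 1=0 -> 010
Cycle of length 2 starting at step 0 -> no fixed point

Answer: cycle 2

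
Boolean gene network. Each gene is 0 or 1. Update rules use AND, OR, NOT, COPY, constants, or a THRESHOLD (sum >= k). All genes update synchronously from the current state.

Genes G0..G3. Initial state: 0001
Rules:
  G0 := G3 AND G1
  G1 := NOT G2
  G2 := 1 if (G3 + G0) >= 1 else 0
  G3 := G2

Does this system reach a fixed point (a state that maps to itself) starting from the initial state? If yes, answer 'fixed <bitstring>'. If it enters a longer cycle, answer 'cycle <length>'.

Answer: cycle 2

Derivation:
Step 0: 0001
Step 1: G0=G3&G1=1&0=0 G1=NOT G2=NOT 0=1 G2=(1+0>=1)=1 G3=G2=0 -> 0110
Step 2: G0=G3&G1=0&1=0 G1=NOT G2=NOT 1=0 G2=(0+0>=1)=0 G3=G2=1 -> 0001
Cycle of length 2 starting at step 0 -> no fixed point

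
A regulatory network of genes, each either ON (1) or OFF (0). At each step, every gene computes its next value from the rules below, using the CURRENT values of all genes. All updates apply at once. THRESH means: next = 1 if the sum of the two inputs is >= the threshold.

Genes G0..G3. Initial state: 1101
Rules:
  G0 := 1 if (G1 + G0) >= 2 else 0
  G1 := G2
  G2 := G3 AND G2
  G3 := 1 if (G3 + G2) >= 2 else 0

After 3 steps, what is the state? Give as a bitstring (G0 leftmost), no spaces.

Step 1: G0=(1+1>=2)=1 G1=G2=0 G2=G3&G2=1&0=0 G3=(1+0>=2)=0 -> 1000
Step 2: G0=(0+1>=2)=0 G1=G2=0 G2=G3&G2=0&0=0 G3=(0+0>=2)=0 -> 0000
Step 3: G0=(0+0>=2)=0 G1=G2=0 G2=G3&G2=0&0=0 G3=(0+0>=2)=0 -> 0000

0000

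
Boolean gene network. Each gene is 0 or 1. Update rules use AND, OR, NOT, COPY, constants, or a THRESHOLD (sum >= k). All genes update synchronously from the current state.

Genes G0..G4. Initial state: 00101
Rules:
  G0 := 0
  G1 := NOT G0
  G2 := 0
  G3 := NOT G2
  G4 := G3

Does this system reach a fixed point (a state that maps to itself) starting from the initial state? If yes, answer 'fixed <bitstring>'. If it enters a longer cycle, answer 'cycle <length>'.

Step 0: 00101
Step 1: G0=0(const) G1=NOT G0=NOT 0=1 G2=0(const) G3=NOT G2=NOT 1=0 G4=G3=0 -> 01000
Step 2: G0=0(const) G1=NOT G0=NOT 0=1 G2=0(const) G3=NOT G2=NOT 0=1 G4=G3=0 -> 01010
Step 3: G0=0(const) G1=NOT G0=NOT 0=1 G2=0(const) G3=NOT G2=NOT 0=1 G4=G3=1 -> 01011
Step 4: G0=0(const) G1=NOT G0=NOT 0=1 G2=0(const) G3=NOT G2=NOT 0=1 G4=G3=1 -> 01011
Fixed point reached at step 3: 01011

Answer: fixed 01011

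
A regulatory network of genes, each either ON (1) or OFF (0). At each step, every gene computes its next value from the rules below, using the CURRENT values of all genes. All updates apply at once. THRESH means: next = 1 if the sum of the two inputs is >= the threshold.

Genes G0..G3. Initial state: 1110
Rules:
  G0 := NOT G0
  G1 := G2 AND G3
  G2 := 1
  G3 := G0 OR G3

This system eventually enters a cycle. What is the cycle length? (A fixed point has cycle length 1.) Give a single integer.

Step 0: 1110
Step 1: G0=NOT G0=NOT 1=0 G1=G2&G3=1&0=0 G2=1(const) G3=G0|G3=1|0=1 -> 0011
Step 2: G0=NOT G0=NOT 0=1 G1=G2&G3=1&1=1 G2=1(const) G3=G0|G3=0|1=1 -> 1111
Step 3: G0=NOT G0=NOT 1=0 G1=G2&G3=1&1=1 G2=1(const) G3=G0|G3=1|1=1 -> 0111
Step 4: G0=NOT G0=NOT 0=1 G1=G2&G3=1&1=1 G2=1(const) G3=G0|G3=0|1=1 -> 1111
State from step 4 equals state from step 2 -> cycle length 2

Answer: 2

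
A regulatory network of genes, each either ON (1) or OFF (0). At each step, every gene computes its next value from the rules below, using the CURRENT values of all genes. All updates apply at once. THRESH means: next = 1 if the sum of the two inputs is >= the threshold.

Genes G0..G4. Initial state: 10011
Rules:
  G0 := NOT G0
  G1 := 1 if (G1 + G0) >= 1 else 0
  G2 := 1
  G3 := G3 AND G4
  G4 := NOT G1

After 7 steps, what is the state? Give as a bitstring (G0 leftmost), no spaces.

Step 1: G0=NOT G0=NOT 1=0 G1=(0+1>=1)=1 G2=1(const) G3=G3&G4=1&1=1 G4=NOT G1=NOT 0=1 -> 01111
Step 2: G0=NOT G0=NOT 0=1 G1=(1+0>=1)=1 G2=1(const) G3=G3&G4=1&1=1 G4=NOT G1=NOT 1=0 -> 11110
Step 3: G0=NOT G0=NOT 1=0 G1=(1+1>=1)=1 G2=1(const) G3=G3&G4=1&0=0 G4=NOT G1=NOT 1=0 -> 01100
Step 4: G0=NOT G0=NOT 0=1 G1=(1+0>=1)=1 G2=1(const) G3=G3&G4=0&0=0 G4=NOT G1=NOT 1=0 -> 11100
Step 5: G0=NOT G0=NOT 1=0 G1=(1+1>=1)=1 G2=1(const) G3=G3&G4=0&0=0 G4=NOT G1=NOT 1=0 -> 01100
Step 6: G0=NOT G0=NOT 0=1 G1=(1+0>=1)=1 G2=1(const) G3=G3&G4=0&0=0 G4=NOT G1=NOT 1=0 -> 11100
Step 7: G0=NOT G0=NOT 1=0 G1=(1+1>=1)=1 G2=1(const) G3=G3&G4=0&0=0 G4=NOT G1=NOT 1=0 -> 01100

01100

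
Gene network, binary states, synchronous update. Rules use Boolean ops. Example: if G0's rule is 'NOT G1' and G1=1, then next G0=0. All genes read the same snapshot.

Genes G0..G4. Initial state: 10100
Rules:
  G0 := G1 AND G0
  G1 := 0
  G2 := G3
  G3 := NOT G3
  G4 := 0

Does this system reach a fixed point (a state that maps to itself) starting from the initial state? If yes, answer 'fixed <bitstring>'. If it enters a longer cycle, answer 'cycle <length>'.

Answer: cycle 2

Derivation:
Step 0: 10100
Step 1: G0=G1&G0=0&1=0 G1=0(const) G2=G3=0 G3=NOT G3=NOT 0=1 G4=0(const) -> 00010
Step 2: G0=G1&G0=0&0=0 G1=0(const) G2=G3=1 G3=NOT G3=NOT 1=0 G4=0(const) -> 00100
Step 3: G0=G1&G0=0&0=0 G1=0(const) G2=G3=0 G3=NOT G3=NOT 0=1 G4=0(const) -> 00010
Cycle of length 2 starting at step 1 -> no fixed point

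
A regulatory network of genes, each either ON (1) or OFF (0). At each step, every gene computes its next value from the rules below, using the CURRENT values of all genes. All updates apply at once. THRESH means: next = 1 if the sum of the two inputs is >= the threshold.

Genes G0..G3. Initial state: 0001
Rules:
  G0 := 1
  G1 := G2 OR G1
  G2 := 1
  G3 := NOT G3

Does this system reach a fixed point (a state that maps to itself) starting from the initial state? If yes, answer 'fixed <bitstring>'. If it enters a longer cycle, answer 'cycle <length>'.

Step 0: 0001
Step 1: G0=1(const) G1=G2|G1=0|0=0 G2=1(const) G3=NOT G3=NOT 1=0 -> 1010
Step 2: G0=1(const) G1=G2|G1=1|0=1 G2=1(const) G3=NOT G3=NOT 0=1 -> 1111
Step 3: G0=1(const) G1=G2|G1=1|1=1 G2=1(const) G3=NOT G3=NOT 1=0 -> 1110
Step 4: G0=1(const) G1=G2|G1=1|1=1 G2=1(const) G3=NOT G3=NOT 0=1 -> 1111
Cycle of length 2 starting at step 2 -> no fixed point

Answer: cycle 2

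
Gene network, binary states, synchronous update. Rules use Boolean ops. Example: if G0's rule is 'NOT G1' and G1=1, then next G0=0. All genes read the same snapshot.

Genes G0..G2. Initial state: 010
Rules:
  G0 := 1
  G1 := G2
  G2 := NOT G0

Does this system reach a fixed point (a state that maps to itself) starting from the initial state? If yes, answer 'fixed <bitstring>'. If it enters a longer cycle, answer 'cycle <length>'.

Answer: fixed 100

Derivation:
Step 0: 010
Step 1: G0=1(const) G1=G2=0 G2=NOT G0=NOT 0=1 -> 101
Step 2: G0=1(const) G1=G2=1 G2=NOT G0=NOT 1=0 -> 110
Step 3: G0=1(const) G1=G2=0 G2=NOT G0=NOT 1=0 -> 100
Step 4: G0=1(const) G1=G2=0 G2=NOT G0=NOT 1=0 -> 100
Fixed point reached at step 3: 100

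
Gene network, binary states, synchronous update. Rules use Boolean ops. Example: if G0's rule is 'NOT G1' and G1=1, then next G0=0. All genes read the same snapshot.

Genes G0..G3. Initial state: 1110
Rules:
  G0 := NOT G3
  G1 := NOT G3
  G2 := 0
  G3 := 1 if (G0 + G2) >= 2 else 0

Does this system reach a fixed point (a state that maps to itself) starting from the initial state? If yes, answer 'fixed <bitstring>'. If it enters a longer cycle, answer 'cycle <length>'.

Step 0: 1110
Step 1: G0=NOT G3=NOT 0=1 G1=NOT G3=NOT 0=1 G2=0(const) G3=(1+1>=2)=1 -> 1101
Step 2: G0=NOT G3=NOT 1=0 G1=NOT G3=NOT 1=0 G2=0(const) G3=(1+0>=2)=0 -> 0000
Step 3: G0=NOT G3=NOT 0=1 G1=NOT G3=NOT 0=1 G2=0(const) G3=(0+0>=2)=0 -> 1100
Step 4: G0=NOT G3=NOT 0=1 G1=NOT G3=NOT 0=1 G2=0(const) G3=(1+0>=2)=0 -> 1100
Fixed point reached at step 3: 1100

Answer: fixed 1100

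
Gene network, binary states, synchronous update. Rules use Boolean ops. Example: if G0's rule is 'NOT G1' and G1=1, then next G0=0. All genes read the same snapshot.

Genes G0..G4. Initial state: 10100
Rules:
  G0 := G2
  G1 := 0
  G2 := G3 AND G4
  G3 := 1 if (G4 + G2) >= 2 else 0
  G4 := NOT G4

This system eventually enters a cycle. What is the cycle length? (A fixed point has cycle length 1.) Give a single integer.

Step 0: 10100
Step 1: G0=G2=1 G1=0(const) G2=G3&G4=0&0=0 G3=(0+1>=2)=0 G4=NOT G4=NOT 0=1 -> 10001
Step 2: G0=G2=0 G1=0(const) G2=G3&G4=0&1=0 G3=(1+0>=2)=0 G4=NOT G4=NOT 1=0 -> 00000
Step 3: G0=G2=0 G1=0(const) G2=G3&G4=0&0=0 G3=(0+0>=2)=0 G4=NOT G4=NOT 0=1 -> 00001
Step 4: G0=G2=0 G1=0(const) G2=G3&G4=0&1=0 G3=(1+0>=2)=0 G4=NOT G4=NOT 1=0 -> 00000
State from step 4 equals state from step 2 -> cycle length 2

Answer: 2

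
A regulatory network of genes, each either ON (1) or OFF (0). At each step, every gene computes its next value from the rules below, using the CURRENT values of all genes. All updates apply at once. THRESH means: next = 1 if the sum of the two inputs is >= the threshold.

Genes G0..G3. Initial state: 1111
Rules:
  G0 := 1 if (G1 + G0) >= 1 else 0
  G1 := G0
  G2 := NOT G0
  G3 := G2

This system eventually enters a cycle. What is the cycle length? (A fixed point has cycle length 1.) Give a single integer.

Step 0: 1111
Step 1: G0=(1+1>=1)=1 G1=G0=1 G2=NOT G0=NOT 1=0 G3=G2=1 -> 1101
Step 2: G0=(1+1>=1)=1 G1=G0=1 G2=NOT G0=NOT 1=0 G3=G2=0 -> 1100
Step 3: G0=(1+1>=1)=1 G1=G0=1 G2=NOT G0=NOT 1=0 G3=G2=0 -> 1100
State from step 3 equals state from step 2 -> cycle length 1

Answer: 1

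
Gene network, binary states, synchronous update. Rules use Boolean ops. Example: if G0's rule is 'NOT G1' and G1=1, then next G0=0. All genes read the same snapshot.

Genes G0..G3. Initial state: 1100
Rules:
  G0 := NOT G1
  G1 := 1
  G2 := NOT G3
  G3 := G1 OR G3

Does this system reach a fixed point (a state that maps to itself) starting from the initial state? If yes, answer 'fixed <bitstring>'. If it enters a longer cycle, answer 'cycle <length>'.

Answer: fixed 0101

Derivation:
Step 0: 1100
Step 1: G0=NOT G1=NOT 1=0 G1=1(const) G2=NOT G3=NOT 0=1 G3=G1|G3=1|0=1 -> 0111
Step 2: G0=NOT G1=NOT 1=0 G1=1(const) G2=NOT G3=NOT 1=0 G3=G1|G3=1|1=1 -> 0101
Step 3: G0=NOT G1=NOT 1=0 G1=1(const) G2=NOT G3=NOT 1=0 G3=G1|G3=1|1=1 -> 0101
Fixed point reached at step 2: 0101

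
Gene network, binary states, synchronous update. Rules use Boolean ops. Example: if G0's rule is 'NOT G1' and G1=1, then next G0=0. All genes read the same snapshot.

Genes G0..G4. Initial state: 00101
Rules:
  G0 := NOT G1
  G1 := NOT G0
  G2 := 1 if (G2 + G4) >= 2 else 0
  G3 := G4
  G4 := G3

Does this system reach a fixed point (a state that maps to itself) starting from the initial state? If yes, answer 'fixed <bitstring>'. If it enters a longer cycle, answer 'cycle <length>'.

Step 0: 00101
Step 1: G0=NOT G1=NOT 0=1 G1=NOT G0=NOT 0=1 G2=(1+1>=2)=1 G3=G4=1 G4=G3=0 -> 11110
Step 2: G0=NOT G1=NOT 1=0 G1=NOT G0=NOT 1=0 G2=(1+0>=2)=0 G3=G4=0 G4=G3=1 -> 00001
Step 3: G0=NOT G1=NOT 0=1 G1=NOT G0=NOT 0=1 G2=(0+1>=2)=0 G3=G4=1 G4=G3=0 -> 11010
Step 4: G0=NOT G1=NOT 1=0 G1=NOT G0=NOT 1=0 G2=(0+0>=2)=0 G3=G4=0 G4=G3=1 -> 00001
Cycle of length 2 starting at step 2 -> no fixed point

Answer: cycle 2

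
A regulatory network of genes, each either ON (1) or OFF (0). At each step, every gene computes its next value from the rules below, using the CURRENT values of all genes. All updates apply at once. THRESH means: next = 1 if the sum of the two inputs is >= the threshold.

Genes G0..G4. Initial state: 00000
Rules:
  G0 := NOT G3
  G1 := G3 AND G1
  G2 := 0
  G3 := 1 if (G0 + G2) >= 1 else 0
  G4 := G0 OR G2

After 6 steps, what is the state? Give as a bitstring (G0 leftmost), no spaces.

Step 1: G0=NOT G3=NOT 0=1 G1=G3&G1=0&0=0 G2=0(const) G3=(0+0>=1)=0 G4=G0|G2=0|0=0 -> 10000
Step 2: G0=NOT G3=NOT 0=1 G1=G3&G1=0&0=0 G2=0(const) G3=(1+0>=1)=1 G4=G0|G2=1|0=1 -> 10011
Step 3: G0=NOT G3=NOT 1=0 G1=G3&G1=1&0=0 G2=0(const) G3=(1+0>=1)=1 G4=G0|G2=1|0=1 -> 00011
Step 4: G0=NOT G3=NOT 1=0 G1=G3&G1=1&0=0 G2=0(const) G3=(0+0>=1)=0 G4=G0|G2=0|0=0 -> 00000
Step 5: G0=NOT G3=NOT 0=1 G1=G3&G1=0&0=0 G2=0(const) G3=(0+0>=1)=0 G4=G0|G2=0|0=0 -> 10000
Step 6: G0=NOT G3=NOT 0=1 G1=G3&G1=0&0=0 G2=0(const) G3=(1+0>=1)=1 G4=G0|G2=1|0=1 -> 10011

10011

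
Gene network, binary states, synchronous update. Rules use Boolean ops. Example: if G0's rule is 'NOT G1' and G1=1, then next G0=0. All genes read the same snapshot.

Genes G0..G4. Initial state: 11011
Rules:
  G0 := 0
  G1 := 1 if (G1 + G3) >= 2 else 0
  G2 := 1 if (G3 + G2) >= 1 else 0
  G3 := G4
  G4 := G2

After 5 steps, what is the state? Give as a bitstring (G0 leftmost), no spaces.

Step 1: G0=0(const) G1=(1+1>=2)=1 G2=(1+0>=1)=1 G3=G4=1 G4=G2=0 -> 01110
Step 2: G0=0(const) G1=(1+1>=2)=1 G2=(1+1>=1)=1 G3=G4=0 G4=G2=1 -> 01101
Step 3: G0=0(const) G1=(1+0>=2)=0 G2=(0+1>=1)=1 G3=G4=1 G4=G2=1 -> 00111
Step 4: G0=0(const) G1=(0+1>=2)=0 G2=(1+1>=1)=1 G3=G4=1 G4=G2=1 -> 00111
Step 5: G0=0(const) G1=(0+1>=2)=0 G2=(1+1>=1)=1 G3=G4=1 G4=G2=1 -> 00111

00111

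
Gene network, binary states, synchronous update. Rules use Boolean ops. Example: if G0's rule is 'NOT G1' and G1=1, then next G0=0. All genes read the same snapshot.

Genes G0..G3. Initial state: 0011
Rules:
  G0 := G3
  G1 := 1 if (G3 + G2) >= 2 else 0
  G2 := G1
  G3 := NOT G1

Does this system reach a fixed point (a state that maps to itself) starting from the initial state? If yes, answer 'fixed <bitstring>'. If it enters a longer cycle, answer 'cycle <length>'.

Answer: fixed 1001

Derivation:
Step 0: 0011
Step 1: G0=G3=1 G1=(1+1>=2)=1 G2=G1=0 G3=NOT G1=NOT 0=1 -> 1101
Step 2: G0=G3=1 G1=(1+0>=2)=0 G2=G1=1 G3=NOT G1=NOT 1=0 -> 1010
Step 3: G0=G3=0 G1=(0+1>=2)=0 G2=G1=0 G3=NOT G1=NOT 0=1 -> 0001
Step 4: G0=G3=1 G1=(1+0>=2)=0 G2=G1=0 G3=NOT G1=NOT 0=1 -> 1001
Step 5: G0=G3=1 G1=(1+0>=2)=0 G2=G1=0 G3=NOT G1=NOT 0=1 -> 1001
Fixed point reached at step 4: 1001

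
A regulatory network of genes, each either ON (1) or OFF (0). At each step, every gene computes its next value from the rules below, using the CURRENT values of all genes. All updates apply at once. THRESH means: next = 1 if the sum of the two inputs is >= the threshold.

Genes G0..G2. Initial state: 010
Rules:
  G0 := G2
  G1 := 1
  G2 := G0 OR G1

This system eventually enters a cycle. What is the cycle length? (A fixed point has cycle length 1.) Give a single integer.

Step 0: 010
Step 1: G0=G2=0 G1=1(const) G2=G0|G1=0|1=1 -> 011
Step 2: G0=G2=1 G1=1(const) G2=G0|G1=0|1=1 -> 111
Step 3: G0=G2=1 G1=1(const) G2=G0|G1=1|1=1 -> 111
State from step 3 equals state from step 2 -> cycle length 1

Answer: 1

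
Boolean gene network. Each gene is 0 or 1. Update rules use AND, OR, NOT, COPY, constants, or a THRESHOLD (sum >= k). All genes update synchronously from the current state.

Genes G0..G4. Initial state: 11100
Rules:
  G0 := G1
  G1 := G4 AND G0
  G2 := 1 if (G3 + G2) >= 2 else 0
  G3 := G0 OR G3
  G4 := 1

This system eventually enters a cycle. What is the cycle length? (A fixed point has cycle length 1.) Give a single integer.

Answer: 2

Derivation:
Step 0: 11100
Step 1: G0=G1=1 G1=G4&G0=0&1=0 G2=(0+1>=2)=0 G3=G0|G3=1|0=1 G4=1(const) -> 10011
Step 2: G0=G1=0 G1=G4&G0=1&1=1 G2=(1+0>=2)=0 G3=G0|G3=1|1=1 G4=1(const) -> 01011
Step 3: G0=G1=1 G1=G4&G0=1&0=0 G2=(1+0>=2)=0 G3=G0|G3=0|1=1 G4=1(const) -> 10011
State from step 3 equals state from step 1 -> cycle length 2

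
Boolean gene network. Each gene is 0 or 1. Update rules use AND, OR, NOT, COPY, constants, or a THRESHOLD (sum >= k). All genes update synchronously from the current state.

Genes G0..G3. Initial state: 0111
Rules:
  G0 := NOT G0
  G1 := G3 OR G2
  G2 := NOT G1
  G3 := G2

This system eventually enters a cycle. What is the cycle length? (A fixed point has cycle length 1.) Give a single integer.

Step 0: 0111
Step 1: G0=NOT G0=NOT 0=1 G1=G3|G2=1|1=1 G2=NOT G1=NOT 1=0 G3=G2=1 -> 1101
Step 2: G0=NOT G0=NOT 1=0 G1=G3|G2=1|0=1 G2=NOT G1=NOT 1=0 G3=G2=0 -> 0100
Step 3: G0=NOT G0=NOT 0=1 G1=G3|G2=0|0=0 G2=NOT G1=NOT 1=0 G3=G2=0 -> 1000
Step 4: G0=NOT G0=NOT 1=0 G1=G3|G2=0|0=0 G2=NOT G1=NOT 0=1 G3=G2=0 -> 0010
Step 5: G0=NOT G0=NOT 0=1 G1=G3|G2=0|1=1 G2=NOT G1=NOT 0=1 G3=G2=1 -> 1111
Step 6: G0=NOT G0=NOT 1=0 G1=G3|G2=1|1=1 G2=NOT G1=NOT 1=0 G3=G2=1 -> 0101
Step 7: G0=NOT G0=NOT 0=1 G1=G3|G2=1|0=1 G2=NOT G1=NOT 1=0 G3=G2=0 -> 1100
Step 8: G0=NOT G0=NOT 1=0 G1=G3|G2=0|0=0 G2=NOT G1=NOT 1=0 G3=G2=0 -> 0000
Step 9: G0=NOT G0=NOT 0=1 G1=G3|G2=0|0=0 G2=NOT G1=NOT 0=1 G3=G2=0 -> 1010
Step 10: G0=NOT G0=NOT 1=0 G1=G3|G2=0|1=1 G2=NOT G1=NOT 0=1 G3=G2=1 -> 0111
State from step 10 equals state from step 0 -> cycle length 10

Answer: 10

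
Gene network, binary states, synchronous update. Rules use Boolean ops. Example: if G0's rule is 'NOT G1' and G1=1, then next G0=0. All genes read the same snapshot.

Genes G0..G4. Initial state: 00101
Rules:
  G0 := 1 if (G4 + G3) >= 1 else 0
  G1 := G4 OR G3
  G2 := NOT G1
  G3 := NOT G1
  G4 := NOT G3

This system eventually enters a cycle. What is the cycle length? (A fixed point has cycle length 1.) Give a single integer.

Answer: 3

Derivation:
Step 0: 00101
Step 1: G0=(1+0>=1)=1 G1=G4|G3=1|0=1 G2=NOT G1=NOT 0=1 G3=NOT G1=NOT 0=1 G4=NOT G3=NOT 0=1 -> 11111
Step 2: G0=(1+1>=1)=1 G1=G4|G3=1|1=1 G2=NOT G1=NOT 1=0 G3=NOT G1=NOT 1=0 G4=NOT G3=NOT 1=0 -> 11000
Step 3: G0=(0+0>=1)=0 G1=G4|G3=0|0=0 G2=NOT G1=NOT 1=0 G3=NOT G1=NOT 1=0 G4=NOT G3=NOT 0=1 -> 00001
Step 4: G0=(1+0>=1)=1 G1=G4|G3=1|0=1 G2=NOT G1=NOT 0=1 G3=NOT G1=NOT 0=1 G4=NOT G3=NOT 0=1 -> 11111
State from step 4 equals state from step 1 -> cycle length 3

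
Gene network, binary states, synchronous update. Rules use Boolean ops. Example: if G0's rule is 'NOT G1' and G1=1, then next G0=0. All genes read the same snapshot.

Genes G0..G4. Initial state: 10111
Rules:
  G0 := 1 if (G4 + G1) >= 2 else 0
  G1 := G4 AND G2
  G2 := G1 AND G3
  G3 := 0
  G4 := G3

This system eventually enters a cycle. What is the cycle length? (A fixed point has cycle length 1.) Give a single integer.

Answer: 1

Derivation:
Step 0: 10111
Step 1: G0=(1+0>=2)=0 G1=G4&G2=1&1=1 G2=G1&G3=0&1=0 G3=0(const) G4=G3=1 -> 01001
Step 2: G0=(1+1>=2)=1 G1=G4&G2=1&0=0 G2=G1&G3=1&0=0 G3=0(const) G4=G3=0 -> 10000
Step 3: G0=(0+0>=2)=0 G1=G4&G2=0&0=0 G2=G1&G3=0&0=0 G3=0(const) G4=G3=0 -> 00000
Step 4: G0=(0+0>=2)=0 G1=G4&G2=0&0=0 G2=G1&G3=0&0=0 G3=0(const) G4=G3=0 -> 00000
State from step 4 equals state from step 3 -> cycle length 1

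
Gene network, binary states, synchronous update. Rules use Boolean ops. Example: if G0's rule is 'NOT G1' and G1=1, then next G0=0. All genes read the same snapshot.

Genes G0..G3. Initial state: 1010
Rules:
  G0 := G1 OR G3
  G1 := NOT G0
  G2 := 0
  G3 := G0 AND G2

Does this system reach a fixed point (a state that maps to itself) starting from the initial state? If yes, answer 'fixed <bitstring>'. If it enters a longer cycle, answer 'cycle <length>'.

Answer: cycle 4

Derivation:
Step 0: 1010
Step 1: G0=G1|G3=0|0=0 G1=NOT G0=NOT 1=0 G2=0(const) G3=G0&G2=1&1=1 -> 0001
Step 2: G0=G1|G3=0|1=1 G1=NOT G0=NOT 0=1 G2=0(const) G3=G0&G2=0&0=0 -> 1100
Step 3: G0=G1|G3=1|0=1 G1=NOT G0=NOT 1=0 G2=0(const) G3=G0&G2=1&0=0 -> 1000
Step 4: G0=G1|G3=0|0=0 G1=NOT G0=NOT 1=0 G2=0(const) G3=G0&G2=1&0=0 -> 0000
Step 5: G0=G1|G3=0|0=0 G1=NOT G0=NOT 0=1 G2=0(const) G3=G0&G2=0&0=0 -> 0100
Step 6: G0=G1|G3=1|0=1 G1=NOT G0=NOT 0=1 G2=0(const) G3=G0&G2=0&0=0 -> 1100
Cycle of length 4 starting at step 2 -> no fixed point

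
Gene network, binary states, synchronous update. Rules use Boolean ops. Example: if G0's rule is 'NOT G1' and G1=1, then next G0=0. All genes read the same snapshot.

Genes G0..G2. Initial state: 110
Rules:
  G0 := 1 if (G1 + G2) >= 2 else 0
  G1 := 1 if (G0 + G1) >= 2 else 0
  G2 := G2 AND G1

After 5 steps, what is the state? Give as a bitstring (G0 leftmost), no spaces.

Step 1: G0=(1+0>=2)=0 G1=(1+1>=2)=1 G2=G2&G1=0&1=0 -> 010
Step 2: G0=(1+0>=2)=0 G1=(0+1>=2)=0 G2=G2&G1=0&1=0 -> 000
Step 3: G0=(0+0>=2)=0 G1=(0+0>=2)=0 G2=G2&G1=0&0=0 -> 000
Step 4: G0=(0+0>=2)=0 G1=(0+0>=2)=0 G2=G2&G1=0&0=0 -> 000
Step 5: G0=(0+0>=2)=0 G1=(0+0>=2)=0 G2=G2&G1=0&0=0 -> 000

000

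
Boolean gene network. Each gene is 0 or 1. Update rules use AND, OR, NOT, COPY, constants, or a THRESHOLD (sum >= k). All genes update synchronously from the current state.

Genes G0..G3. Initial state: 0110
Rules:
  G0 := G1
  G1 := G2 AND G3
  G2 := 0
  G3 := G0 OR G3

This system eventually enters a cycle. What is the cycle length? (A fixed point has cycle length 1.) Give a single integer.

Answer: 1

Derivation:
Step 0: 0110
Step 1: G0=G1=1 G1=G2&G3=1&0=0 G2=0(const) G3=G0|G3=0|0=0 -> 1000
Step 2: G0=G1=0 G1=G2&G3=0&0=0 G2=0(const) G3=G0|G3=1|0=1 -> 0001
Step 3: G0=G1=0 G1=G2&G3=0&1=0 G2=0(const) G3=G0|G3=0|1=1 -> 0001
State from step 3 equals state from step 2 -> cycle length 1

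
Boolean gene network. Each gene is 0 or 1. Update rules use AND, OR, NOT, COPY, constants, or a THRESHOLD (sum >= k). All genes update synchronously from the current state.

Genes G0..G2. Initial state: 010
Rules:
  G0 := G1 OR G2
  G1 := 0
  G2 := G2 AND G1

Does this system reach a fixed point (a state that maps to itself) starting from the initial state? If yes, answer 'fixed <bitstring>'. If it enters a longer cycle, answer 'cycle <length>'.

Answer: fixed 000

Derivation:
Step 0: 010
Step 1: G0=G1|G2=1|0=1 G1=0(const) G2=G2&G1=0&1=0 -> 100
Step 2: G0=G1|G2=0|0=0 G1=0(const) G2=G2&G1=0&0=0 -> 000
Step 3: G0=G1|G2=0|0=0 G1=0(const) G2=G2&G1=0&0=0 -> 000
Fixed point reached at step 2: 000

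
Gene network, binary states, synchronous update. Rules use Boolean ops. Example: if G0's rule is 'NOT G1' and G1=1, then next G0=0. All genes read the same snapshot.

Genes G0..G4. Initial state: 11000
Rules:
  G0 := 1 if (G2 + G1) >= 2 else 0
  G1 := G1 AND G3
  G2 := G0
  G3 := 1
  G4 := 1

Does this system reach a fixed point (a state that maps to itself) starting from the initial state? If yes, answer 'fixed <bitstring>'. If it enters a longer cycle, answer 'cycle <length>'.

Answer: fixed 00011

Derivation:
Step 0: 11000
Step 1: G0=(0+1>=2)=0 G1=G1&G3=1&0=0 G2=G0=1 G3=1(const) G4=1(const) -> 00111
Step 2: G0=(1+0>=2)=0 G1=G1&G3=0&1=0 G2=G0=0 G3=1(const) G4=1(const) -> 00011
Step 3: G0=(0+0>=2)=0 G1=G1&G3=0&1=0 G2=G0=0 G3=1(const) G4=1(const) -> 00011
Fixed point reached at step 2: 00011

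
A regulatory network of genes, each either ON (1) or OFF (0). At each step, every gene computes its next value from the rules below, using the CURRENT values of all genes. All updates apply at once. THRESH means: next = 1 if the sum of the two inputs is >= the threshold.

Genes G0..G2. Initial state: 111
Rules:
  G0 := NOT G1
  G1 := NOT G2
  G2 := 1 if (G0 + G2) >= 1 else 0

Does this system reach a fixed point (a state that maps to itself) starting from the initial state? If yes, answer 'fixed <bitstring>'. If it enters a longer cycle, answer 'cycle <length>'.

Step 0: 111
Step 1: G0=NOT G1=NOT 1=0 G1=NOT G2=NOT 1=0 G2=(1+1>=1)=1 -> 001
Step 2: G0=NOT G1=NOT 0=1 G1=NOT G2=NOT 1=0 G2=(0+1>=1)=1 -> 101
Step 3: G0=NOT G1=NOT 0=1 G1=NOT G2=NOT 1=0 G2=(1+1>=1)=1 -> 101
Fixed point reached at step 2: 101

Answer: fixed 101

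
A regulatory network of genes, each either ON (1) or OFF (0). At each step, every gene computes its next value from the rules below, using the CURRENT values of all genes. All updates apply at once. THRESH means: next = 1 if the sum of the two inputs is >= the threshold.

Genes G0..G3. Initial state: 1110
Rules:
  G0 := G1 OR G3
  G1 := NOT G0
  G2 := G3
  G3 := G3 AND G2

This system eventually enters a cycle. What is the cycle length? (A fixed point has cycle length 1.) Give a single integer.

Answer: 4

Derivation:
Step 0: 1110
Step 1: G0=G1|G3=1|0=1 G1=NOT G0=NOT 1=0 G2=G3=0 G3=G3&G2=0&1=0 -> 1000
Step 2: G0=G1|G3=0|0=0 G1=NOT G0=NOT 1=0 G2=G3=0 G3=G3&G2=0&0=0 -> 0000
Step 3: G0=G1|G3=0|0=0 G1=NOT G0=NOT 0=1 G2=G3=0 G3=G3&G2=0&0=0 -> 0100
Step 4: G0=G1|G3=1|0=1 G1=NOT G0=NOT 0=1 G2=G3=0 G3=G3&G2=0&0=0 -> 1100
Step 5: G0=G1|G3=1|0=1 G1=NOT G0=NOT 1=0 G2=G3=0 G3=G3&G2=0&0=0 -> 1000
State from step 5 equals state from step 1 -> cycle length 4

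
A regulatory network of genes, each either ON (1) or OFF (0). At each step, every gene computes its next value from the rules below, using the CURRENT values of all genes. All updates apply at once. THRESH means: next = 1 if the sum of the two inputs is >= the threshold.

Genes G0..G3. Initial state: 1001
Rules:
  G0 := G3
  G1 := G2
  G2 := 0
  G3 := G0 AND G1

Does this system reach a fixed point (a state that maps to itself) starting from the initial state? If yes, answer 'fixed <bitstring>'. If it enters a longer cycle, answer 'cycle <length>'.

Answer: fixed 0000

Derivation:
Step 0: 1001
Step 1: G0=G3=1 G1=G2=0 G2=0(const) G3=G0&G1=1&0=0 -> 1000
Step 2: G0=G3=0 G1=G2=0 G2=0(const) G3=G0&G1=1&0=0 -> 0000
Step 3: G0=G3=0 G1=G2=0 G2=0(const) G3=G0&G1=0&0=0 -> 0000
Fixed point reached at step 2: 0000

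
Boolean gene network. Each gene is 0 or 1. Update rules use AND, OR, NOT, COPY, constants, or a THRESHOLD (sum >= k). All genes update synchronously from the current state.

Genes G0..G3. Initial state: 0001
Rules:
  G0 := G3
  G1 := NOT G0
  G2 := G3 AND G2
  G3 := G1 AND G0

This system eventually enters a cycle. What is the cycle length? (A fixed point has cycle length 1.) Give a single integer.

Answer: 2

Derivation:
Step 0: 0001
Step 1: G0=G3=1 G1=NOT G0=NOT 0=1 G2=G3&G2=1&0=0 G3=G1&G0=0&0=0 -> 1100
Step 2: G0=G3=0 G1=NOT G0=NOT 1=0 G2=G3&G2=0&0=0 G3=G1&G0=1&1=1 -> 0001
State from step 2 equals state from step 0 -> cycle length 2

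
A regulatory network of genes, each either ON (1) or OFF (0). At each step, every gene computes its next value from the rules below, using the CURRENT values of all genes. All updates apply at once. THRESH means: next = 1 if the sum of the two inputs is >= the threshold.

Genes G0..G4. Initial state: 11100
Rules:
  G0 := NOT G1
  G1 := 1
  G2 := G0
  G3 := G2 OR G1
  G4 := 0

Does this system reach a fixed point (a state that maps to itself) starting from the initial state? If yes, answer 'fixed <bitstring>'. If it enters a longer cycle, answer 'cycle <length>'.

Step 0: 11100
Step 1: G0=NOT G1=NOT 1=0 G1=1(const) G2=G0=1 G3=G2|G1=1|1=1 G4=0(const) -> 01110
Step 2: G0=NOT G1=NOT 1=0 G1=1(const) G2=G0=0 G3=G2|G1=1|1=1 G4=0(const) -> 01010
Step 3: G0=NOT G1=NOT 1=0 G1=1(const) G2=G0=0 G3=G2|G1=0|1=1 G4=0(const) -> 01010
Fixed point reached at step 2: 01010

Answer: fixed 01010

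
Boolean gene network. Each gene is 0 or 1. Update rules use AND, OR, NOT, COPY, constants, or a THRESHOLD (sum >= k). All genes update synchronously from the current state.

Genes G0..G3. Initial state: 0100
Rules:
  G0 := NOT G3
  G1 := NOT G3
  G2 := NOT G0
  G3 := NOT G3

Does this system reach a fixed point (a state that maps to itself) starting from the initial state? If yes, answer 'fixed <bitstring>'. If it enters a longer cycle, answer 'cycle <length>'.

Step 0: 0100
Step 1: G0=NOT G3=NOT 0=1 G1=NOT G3=NOT 0=1 G2=NOT G0=NOT 0=1 G3=NOT G3=NOT 0=1 -> 1111
Step 2: G0=NOT G3=NOT 1=0 G1=NOT G3=NOT 1=0 G2=NOT G0=NOT 1=0 G3=NOT G3=NOT 1=0 -> 0000
Step 3: G0=NOT G3=NOT 0=1 G1=NOT G3=NOT 0=1 G2=NOT G0=NOT 0=1 G3=NOT G3=NOT 0=1 -> 1111
Cycle of length 2 starting at step 1 -> no fixed point

Answer: cycle 2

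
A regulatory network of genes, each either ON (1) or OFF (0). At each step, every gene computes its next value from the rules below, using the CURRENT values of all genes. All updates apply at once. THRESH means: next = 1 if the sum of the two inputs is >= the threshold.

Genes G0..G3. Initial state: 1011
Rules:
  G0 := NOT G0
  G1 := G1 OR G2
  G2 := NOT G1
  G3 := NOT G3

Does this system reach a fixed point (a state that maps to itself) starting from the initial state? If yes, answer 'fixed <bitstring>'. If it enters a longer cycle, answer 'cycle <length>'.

Answer: cycle 2

Derivation:
Step 0: 1011
Step 1: G0=NOT G0=NOT 1=0 G1=G1|G2=0|1=1 G2=NOT G1=NOT 0=1 G3=NOT G3=NOT 1=0 -> 0110
Step 2: G0=NOT G0=NOT 0=1 G1=G1|G2=1|1=1 G2=NOT G1=NOT 1=0 G3=NOT G3=NOT 0=1 -> 1101
Step 3: G0=NOT G0=NOT 1=0 G1=G1|G2=1|0=1 G2=NOT G1=NOT 1=0 G3=NOT G3=NOT 1=0 -> 0100
Step 4: G0=NOT G0=NOT 0=1 G1=G1|G2=1|0=1 G2=NOT G1=NOT 1=0 G3=NOT G3=NOT 0=1 -> 1101
Cycle of length 2 starting at step 2 -> no fixed point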